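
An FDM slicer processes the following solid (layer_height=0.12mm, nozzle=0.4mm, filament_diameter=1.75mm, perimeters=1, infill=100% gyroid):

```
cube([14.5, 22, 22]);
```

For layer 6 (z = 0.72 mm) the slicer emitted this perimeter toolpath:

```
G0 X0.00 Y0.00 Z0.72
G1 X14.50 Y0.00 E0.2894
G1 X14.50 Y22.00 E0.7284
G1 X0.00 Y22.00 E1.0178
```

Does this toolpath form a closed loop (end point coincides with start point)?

Start point (G0): (0.00, 0.00). End point (last G1): the path does not return to the start — open.

no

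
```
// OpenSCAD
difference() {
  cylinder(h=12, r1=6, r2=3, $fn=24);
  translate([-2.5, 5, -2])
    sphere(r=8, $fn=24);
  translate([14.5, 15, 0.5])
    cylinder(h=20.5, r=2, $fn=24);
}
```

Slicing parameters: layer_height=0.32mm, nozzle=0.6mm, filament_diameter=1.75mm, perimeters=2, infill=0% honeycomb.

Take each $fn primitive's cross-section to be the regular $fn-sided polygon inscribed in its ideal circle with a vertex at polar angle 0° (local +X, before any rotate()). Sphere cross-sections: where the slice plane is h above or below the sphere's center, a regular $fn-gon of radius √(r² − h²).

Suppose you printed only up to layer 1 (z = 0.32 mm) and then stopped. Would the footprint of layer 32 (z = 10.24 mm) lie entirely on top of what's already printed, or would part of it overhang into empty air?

Compare the two slices. At z = 0.32: the cone (r1=6→r2=3) has section circumradius 5.920 here — a regular 24-gon (area = (24/2)·5.920²·sin(360°/24) = 108.85 mm²); the r=8 sphere at (-2.5, 5) slices to a regular 24-gon of circumradius 7.656 (√(r²−h²) with h=2.32 from center) (area = (24/2)·7.656²·sin(360°/24) = 182.06 mm²); the cylinder at (14.5, 15) is not intersected at this z (z outside [0.5, 21]); Taking the first minus the rest: starting from the cone (108.85 mm²), the r=8 sphere at (-2.5, 5) partially overlaps it — only the 68.28 mm² overlap (of its 182.06 mm²) is removed, clipping the outline — area = 40.57 mm². At z = 10.24: the cone contributes a regular 24-gon of circumradius 3.440 (interpolated between r1=6 and r2=3 at t=0.853) (area = (24/2)·3.440²·sin(360°/24) = 36.75 mm²); the sphere at (-2.5, 5) is absent (|z−center|=12.240 > r=8); the cylinder at (14.5, 15): section is a regular 24-gon, circumradius r=2 (area = (24/2)·2.000²·sin(360°/24) = 12.42 mm²); Subtracting the remaining from the first: starting from the cone (36.75 mm²), the r=2 cylinder at (14.5, 15) misses the remaining region (no effect) — area = 36.75 mm². Checking containment: at z = 10.24 the cross-section extends beyond the z = 0.32 cross-section by about 30.19 mm².

part overhangs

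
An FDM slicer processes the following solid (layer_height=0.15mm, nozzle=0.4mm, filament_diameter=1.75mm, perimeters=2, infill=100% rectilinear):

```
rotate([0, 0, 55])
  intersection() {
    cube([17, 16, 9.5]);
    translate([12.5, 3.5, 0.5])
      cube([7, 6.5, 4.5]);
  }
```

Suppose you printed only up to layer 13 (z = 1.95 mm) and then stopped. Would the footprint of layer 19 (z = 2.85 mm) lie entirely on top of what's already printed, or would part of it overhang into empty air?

Compare the two slices. At z = 1.95: the cube (footprint 17×16) is included at this height (area 272.00 mm²); the cube at (12.5, 3.5) (footprint 7×6.5) is included at this height (area 45.50 mm²); After intersecting: the 7×6.5 cube at (12.5, 3.5) partially overlaps the 17×16 cube; clipping to the common part keeps 29.25 mm² — area = 29.25 mm²; (rotated 55° about Z; rotation is an isometry so areas/perimeters/island counts are preserved). At z = 2.85: the 17×16 cube contributes its full rectangle (area 272.00 mm²); the cube at (12.5, 3.5) (footprint 7×6.5) is included at this height (area 45.50 mm²); Taking the intersection: the 7×6.5 cube at (12.5, 3.5) partially overlaps the 17×16 cube; clipping to the common part keeps 29.25 mm² — area = 29.25 mm²; (whole slice rotated 55° about Z — lengths, areas and connectivity unchanged). Checking containment: the cross-section at z = 2.85 is a subset of the cross-section at z = 1.95.

entirely on top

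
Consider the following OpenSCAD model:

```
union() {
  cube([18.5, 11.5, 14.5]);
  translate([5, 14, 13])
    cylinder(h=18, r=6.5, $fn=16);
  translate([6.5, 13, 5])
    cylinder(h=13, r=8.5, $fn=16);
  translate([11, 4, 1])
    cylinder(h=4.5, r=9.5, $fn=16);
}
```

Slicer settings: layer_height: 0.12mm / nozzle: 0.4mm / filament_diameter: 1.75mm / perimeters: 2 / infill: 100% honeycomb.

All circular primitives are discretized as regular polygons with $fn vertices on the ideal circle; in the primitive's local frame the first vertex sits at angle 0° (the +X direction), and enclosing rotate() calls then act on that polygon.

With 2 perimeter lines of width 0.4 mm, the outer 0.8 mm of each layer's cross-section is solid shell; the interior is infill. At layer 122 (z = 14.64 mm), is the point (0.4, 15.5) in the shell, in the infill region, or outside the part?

At z = 14.64 mm: the cube does not reach this height (z outside [0, 14.5]); the cylinder at (5, 14): section is a regular 16-gon, circumradius r=6.5; the r=8.5 cylinder at (6.5, 13) contributes a regular 16-gon of circumradius 8.5; the cylinder at (11, 4) is absent (z outside [1, 5.5]); Taking the union: the r=6.5 cylinder at (5, 14) lies entirely inside the r=8.5 cylinder at (6.5, 13), so the union is just the r=8.5 cylinder at (6.5, 13) — 1 connected region. Overall, the cross-section is a single solid region. The nearest boundary edge runs (-2.00, 13.00)→(-1.35, 16.25); distance from the point to it = 1.87 mm. The point is inside the cross-section and 1.87 mm from the nearest boundary — more than the 0.8 mm shell width (2 × 0.4), so it's in the infill interior.

infill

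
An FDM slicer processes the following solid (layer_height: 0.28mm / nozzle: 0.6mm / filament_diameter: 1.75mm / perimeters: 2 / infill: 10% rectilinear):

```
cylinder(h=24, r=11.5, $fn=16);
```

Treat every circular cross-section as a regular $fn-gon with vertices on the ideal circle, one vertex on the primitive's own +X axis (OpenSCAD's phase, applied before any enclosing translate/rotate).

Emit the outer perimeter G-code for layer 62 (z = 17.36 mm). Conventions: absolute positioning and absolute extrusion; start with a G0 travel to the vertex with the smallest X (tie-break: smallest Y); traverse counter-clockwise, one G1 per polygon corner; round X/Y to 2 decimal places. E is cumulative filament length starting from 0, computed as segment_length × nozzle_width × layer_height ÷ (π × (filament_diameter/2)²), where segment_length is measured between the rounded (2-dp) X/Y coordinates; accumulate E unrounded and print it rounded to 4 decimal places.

G0 X-11.50 Y0.00 Z17.36
G1 X-10.62 Y-4.40 E0.3134
G1 X-8.13 Y-8.13 E0.6267
G1 X-4.40 Y-10.62 E0.9399
G1 X0.00 Y-11.50 E1.2533
G1 X4.40 Y-10.62 E1.5667
G1 X8.13 Y-8.13 E1.8800
G1 X10.62 Y-4.40 E2.1932
G1 X11.50 Y0.00 E2.5066
G1 X10.62 Y4.40 E2.8200
G1 X8.13 Y8.13 E3.1333
G1 X4.40 Y10.62 E3.4465
G1 X0.00 Y11.50 E3.7599
G1 X-4.40 Y10.62 E4.0733
G1 X-8.13 Y8.13 E4.3866
G1 X-10.62 Y4.40 E4.6998
G1 X-11.50 Y0.00 E5.0132

At z = 17.36 mm: the cylinder: section is a regular 16-gon, circumradius r=11.5. The outline is a single polygon with 16 vertices. Extrusion per mm of travel: 0.6 × 0.28 / (π × 0.875²) = 0.069846. Accumulating E over each segment gives final E = 5.0132.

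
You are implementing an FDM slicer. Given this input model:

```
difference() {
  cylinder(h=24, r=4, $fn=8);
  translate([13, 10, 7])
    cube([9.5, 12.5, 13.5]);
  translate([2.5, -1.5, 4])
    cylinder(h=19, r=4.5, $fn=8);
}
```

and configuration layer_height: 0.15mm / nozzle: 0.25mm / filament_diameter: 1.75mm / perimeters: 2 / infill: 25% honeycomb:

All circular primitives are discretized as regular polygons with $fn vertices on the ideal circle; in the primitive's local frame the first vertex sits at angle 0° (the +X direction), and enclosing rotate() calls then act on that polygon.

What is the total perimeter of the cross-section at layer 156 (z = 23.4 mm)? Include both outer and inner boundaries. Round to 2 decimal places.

At z = 23.4 mm: the r=4 cylinder contributes a regular 8-gon of circumradius 4 (perimeter = 2·8·4.000·sin(180°/8) = 24.49 mm); the cube at (13, 10) is not intersected at this z (z outside [7, 20.5]); the cylinder at (2.5, -1.5) is not intersected at this z (z outside [4, 23]); Subtracting the remaining from the first: none of the subtracted shapes is present at this height, so the r=4 cylinder is unchanged — boundary = 24.49 mm. Overall, the cross-section is a single solid region. Total boundary length (outer) = 24.49 mm.

24.49 mm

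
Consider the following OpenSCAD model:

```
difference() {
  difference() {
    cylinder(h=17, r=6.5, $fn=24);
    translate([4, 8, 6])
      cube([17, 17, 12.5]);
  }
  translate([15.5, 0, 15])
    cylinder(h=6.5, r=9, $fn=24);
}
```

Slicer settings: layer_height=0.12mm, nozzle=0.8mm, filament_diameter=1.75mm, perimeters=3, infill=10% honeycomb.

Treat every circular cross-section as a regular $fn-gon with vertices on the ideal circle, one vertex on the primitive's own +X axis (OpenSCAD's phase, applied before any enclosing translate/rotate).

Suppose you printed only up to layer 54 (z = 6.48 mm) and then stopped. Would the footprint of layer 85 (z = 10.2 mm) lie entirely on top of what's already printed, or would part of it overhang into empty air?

Compare the two slices. At z = 6.48: the r=6.5 cylinder contributes a regular 24-gon of circumradius 6.5 (area = (24/2)·6.500²·sin(360°/24) = 131.22 mm²); the 17×17 cube at (4, 8) contributes its full rectangle (area 289.00 mm²); After the difference (first − rest): starting from the r=6.5 cylinder (131.22 mm²), the 17×17 cube at (4, 8) misses the remaining region (no effect) — area = 131.22 mm²; the cylinder at (15.5, 0) does not reach this height (z outside [15, 21.5]); After the difference (first − rest): none of the subtracted shapes is present at this height, so the result so far is unchanged — area = 131.22 mm². At z = 10.2: the cylinder: section is a regular 24-gon, circumradius r=6.5 (area = (24/2)·6.500²·sin(360°/24) = 131.22 mm²); the 17×17 cube at (4, 8) contributes its full rectangle (area 289.00 mm²); Taking the first minus the rest: starting from the r=6.5 cylinder (131.22 mm²), the 17×17 cube at (4, 8) misses the remaining region (no effect) — area = 131.22 mm²; the cylinder at (15.5, 0) is not intersected at this z (z outside [15, 21.5]); Taking the first minus the rest: none of the subtracted shapes is present at this height, so the result so far is unchanged — area = 131.22 mm². Checking containment: the cross-section at z = 10.2 is a subset of the cross-section at z = 6.48.

entirely on top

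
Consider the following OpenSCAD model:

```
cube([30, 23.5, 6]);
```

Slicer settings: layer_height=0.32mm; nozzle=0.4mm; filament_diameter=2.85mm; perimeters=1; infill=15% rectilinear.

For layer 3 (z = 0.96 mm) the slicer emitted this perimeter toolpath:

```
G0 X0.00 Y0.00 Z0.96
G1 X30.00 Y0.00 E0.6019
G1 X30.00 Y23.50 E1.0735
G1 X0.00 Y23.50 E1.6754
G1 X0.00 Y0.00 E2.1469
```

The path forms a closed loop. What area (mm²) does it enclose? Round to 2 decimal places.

705.00 mm²

Apply the shoelace formula to the sequence of (X, Y) vertices; enclosed area = 705.00 mm².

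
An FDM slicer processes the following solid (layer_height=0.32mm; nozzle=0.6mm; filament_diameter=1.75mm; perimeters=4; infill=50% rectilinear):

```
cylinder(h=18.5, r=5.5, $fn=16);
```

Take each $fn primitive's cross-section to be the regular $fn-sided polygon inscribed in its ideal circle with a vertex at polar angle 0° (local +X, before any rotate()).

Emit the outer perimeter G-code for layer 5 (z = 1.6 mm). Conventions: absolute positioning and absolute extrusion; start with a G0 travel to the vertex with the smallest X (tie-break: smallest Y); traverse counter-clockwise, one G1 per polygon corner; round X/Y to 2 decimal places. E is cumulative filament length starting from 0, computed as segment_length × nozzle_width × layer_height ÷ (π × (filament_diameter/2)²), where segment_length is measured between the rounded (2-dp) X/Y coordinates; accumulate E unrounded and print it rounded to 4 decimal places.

At z = 1.6 mm: the r=5.5 cylinder contributes a regular 16-gon of circumradius 5.5. The outline is a single polygon with 16 vertices. Extrusion per mm of travel: 0.6 × 0.32 / (π × 0.875²) = 0.079824. Accumulating E over each segment gives final E = 2.7402.

G0 X-5.50 Y0.00 Z1.60
G1 X-5.08 Y-2.10 E0.1710
G1 X-3.89 Y-3.89 E0.3425
G1 X-2.10 Y-5.08 E0.5141
G1 X0.00 Y-5.50 E0.6851
G1 X2.10 Y-5.08 E0.8560
G1 X3.89 Y-3.89 E1.0276
G1 X5.08 Y-2.10 E1.1992
G1 X5.50 Y0.00 E1.3701
G1 X5.08 Y2.10 E1.5411
G1 X3.89 Y3.89 E1.7127
G1 X2.10 Y5.08 E1.8842
G1 X0.00 Y5.50 E2.0552
G1 X-2.10 Y5.08 E2.2261
G1 X-3.89 Y3.89 E2.3977
G1 X-5.08 Y2.10 E2.5693
G1 X-5.50 Y0.00 E2.7402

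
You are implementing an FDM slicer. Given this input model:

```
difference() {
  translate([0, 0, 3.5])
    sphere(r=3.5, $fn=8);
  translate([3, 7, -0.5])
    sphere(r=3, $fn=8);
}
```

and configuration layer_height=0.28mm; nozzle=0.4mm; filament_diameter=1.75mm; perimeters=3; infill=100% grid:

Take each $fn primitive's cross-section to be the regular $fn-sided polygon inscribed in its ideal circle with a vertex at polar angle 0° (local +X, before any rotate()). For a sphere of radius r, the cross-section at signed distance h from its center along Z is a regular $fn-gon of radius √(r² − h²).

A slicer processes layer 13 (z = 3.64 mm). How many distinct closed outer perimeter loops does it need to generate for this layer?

At z = 3.64 mm: the r=3.5 sphere slices to a regular 8-gon of circumradius 3.497 (√(r²−h²) with h=0.14 from center); the sphere at (3, 7) is absent (|z−center|=4.140 > r=3); Subtracting the remaining from the first: none of the subtracted shapes is present at this height, so the r=3.5 sphere is unchanged — 1 connected region. The result has 1 disconnected region.

1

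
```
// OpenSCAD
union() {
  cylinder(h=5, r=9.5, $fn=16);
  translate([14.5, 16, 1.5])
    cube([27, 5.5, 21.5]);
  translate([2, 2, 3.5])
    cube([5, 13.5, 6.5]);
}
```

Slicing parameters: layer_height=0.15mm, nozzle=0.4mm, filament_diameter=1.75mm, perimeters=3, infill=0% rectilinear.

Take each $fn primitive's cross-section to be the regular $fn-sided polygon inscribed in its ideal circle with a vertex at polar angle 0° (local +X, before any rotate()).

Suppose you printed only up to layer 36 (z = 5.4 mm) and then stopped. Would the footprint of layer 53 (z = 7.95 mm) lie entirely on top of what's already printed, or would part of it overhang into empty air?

entirely on top

Compare the two slices. At z = 5.4: the cylinder is absent (z outside [0, 5]); the 27×5.5 cube at (14.5, 16) contributes its full rectangle (area 148.50 mm²); the cube at (2, 2) (footprint 5×13.5) is included at this height (area 67.50 mm²); Combining (union): the 2 present regions are separate (no shared area or edge), so areas and boundary lengths simply add and each stays a separate island — area = 216.00 mm². At z = 7.95: the cylinder is not intersected at this z (z outside [0, 5]); the cube at (14.5, 16) is present — its section is the full 27×5.5 rectangle (area 148.50 mm²); the cube at (2, 2) (footprint 5×13.5) is included at this height (area 67.50 mm²); Combining (union): the 2 present regions are separate (no shared area or edge), so areas and boundary lengths simply add and each stays a separate island — area = 216.00 mm². Checking containment: the cross-section at z = 7.95 is a subset of the cross-section at z = 5.4.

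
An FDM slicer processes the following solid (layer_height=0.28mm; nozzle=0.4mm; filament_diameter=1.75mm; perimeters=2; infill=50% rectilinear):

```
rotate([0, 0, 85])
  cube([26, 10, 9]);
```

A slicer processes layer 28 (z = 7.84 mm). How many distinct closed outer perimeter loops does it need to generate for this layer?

At z = 7.84 mm: the 26×10 cube contributes its full rectangle; (whole slice rotated 85° about Z — lengths, areas and connectivity unchanged). The result has 1 disconnected region.

1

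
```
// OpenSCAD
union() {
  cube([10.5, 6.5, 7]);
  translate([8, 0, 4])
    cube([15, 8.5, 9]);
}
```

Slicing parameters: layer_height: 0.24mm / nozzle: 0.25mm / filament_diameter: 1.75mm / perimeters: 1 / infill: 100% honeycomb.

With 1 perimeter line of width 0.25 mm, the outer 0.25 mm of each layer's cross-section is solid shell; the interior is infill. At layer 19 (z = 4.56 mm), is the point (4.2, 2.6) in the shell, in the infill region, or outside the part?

infill

At z = 4.56 mm: the cube is present — its section is the full 10.5×6.5 rectangle; the 15×8.5 cube at (8, 0) contributes its full rectangle; Combining (union): the regions partially overlap (shared area 16.25 mm²), so overlapping operands fuse into one piece — 1 connected region. Overall, the cross-section is a single solid region. The nearest boundary edge runs (8.00, 0.00)→(0.00, 0.00); distance from the point to it = 2.60 mm. The point is inside the cross-section and 2.60 mm from the nearest boundary — more than the 0.25 mm shell width (1 × 0.25), so it's in the infill interior.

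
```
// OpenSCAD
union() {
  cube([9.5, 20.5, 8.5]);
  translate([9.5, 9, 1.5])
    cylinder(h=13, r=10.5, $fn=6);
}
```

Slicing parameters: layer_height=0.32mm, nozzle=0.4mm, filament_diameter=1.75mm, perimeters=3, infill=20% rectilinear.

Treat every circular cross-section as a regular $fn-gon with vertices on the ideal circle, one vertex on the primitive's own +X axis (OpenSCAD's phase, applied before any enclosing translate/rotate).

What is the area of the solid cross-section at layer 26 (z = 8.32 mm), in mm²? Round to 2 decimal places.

At z = 8.32 mm: the cube is present — its section is the full 9.5×20.5 rectangle (area 194.75 mm²); the r=10.5 cylinder at (9.5, 9) gives a regular 6-gon of circumradius 10.5 (constant along its height) (area = (6/2)·10.500²·sin(360°/6) = 286.44 mm²); Merging all regions: the regions partially overlap — summed areas 481.19 mm² minus the doubly-counted overlap 140.99 mm² gives 340.19 mm² — area = 340.19 mm². Overall, the cross-section is a single solid region. Net area = 340.19 mm².

340.19 mm²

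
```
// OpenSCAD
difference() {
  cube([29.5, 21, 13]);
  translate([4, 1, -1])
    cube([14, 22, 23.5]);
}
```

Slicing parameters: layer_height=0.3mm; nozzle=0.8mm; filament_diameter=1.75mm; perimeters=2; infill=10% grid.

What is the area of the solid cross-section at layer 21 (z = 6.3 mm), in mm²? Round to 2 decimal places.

339.50 mm²

At z = 6.3 mm: the cube (footprint 29.5×21) is included at this height (area 619.50 mm²); the cube at (4, 1) is present — its section is the full 14×22 rectangle (area 308.00 mm²); After the difference (first − rest): starting from the 29.5×21 cube (619.50 mm²), the 14×22 cube at (4, 1) partially overlaps it — only the 280.00 mm² overlap (of its 308.00 mm²) is removed, clipping the outline — area = 339.50 mm². Overall, the cross-section is a single solid region. Net area = 339.50 mm².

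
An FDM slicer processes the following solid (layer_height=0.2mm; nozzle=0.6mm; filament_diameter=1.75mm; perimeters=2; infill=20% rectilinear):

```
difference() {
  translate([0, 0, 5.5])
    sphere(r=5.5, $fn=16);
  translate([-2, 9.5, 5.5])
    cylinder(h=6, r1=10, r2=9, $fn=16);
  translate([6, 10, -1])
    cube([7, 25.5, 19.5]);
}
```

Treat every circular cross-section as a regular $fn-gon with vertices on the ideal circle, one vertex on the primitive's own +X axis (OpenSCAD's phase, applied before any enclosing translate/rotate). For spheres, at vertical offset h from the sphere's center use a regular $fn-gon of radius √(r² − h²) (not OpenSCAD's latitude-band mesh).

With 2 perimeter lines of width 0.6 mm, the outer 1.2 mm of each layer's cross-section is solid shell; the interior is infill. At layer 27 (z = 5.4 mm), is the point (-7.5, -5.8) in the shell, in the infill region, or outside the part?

outside

At z = 5.4 mm: the r=5.5 sphere contributes a regular 16-gon of circumradius √(5.5²−0.1²) = 5.499; the cone at (-2, 9.5) is absent (z outside [5.5, 11.5]); the cube at (6, 10) is present — its section is the full 7×25.5 rectangle; After the difference (first − rest): starting from the r=5.5 sphere, the 7×25.5 cube at (6, 10) misses the remaining region (no effect) — 1 connected region. Overall, the cross-section is a single solid region. The nearest boundary edge runs (-3.89, -3.89)→(-5.08, -2.10); distance from the point to it = 4.06 mm. The point is not inside any of the regions above, so it lies outside the cross-section (4.06 mm from the nearest boundary).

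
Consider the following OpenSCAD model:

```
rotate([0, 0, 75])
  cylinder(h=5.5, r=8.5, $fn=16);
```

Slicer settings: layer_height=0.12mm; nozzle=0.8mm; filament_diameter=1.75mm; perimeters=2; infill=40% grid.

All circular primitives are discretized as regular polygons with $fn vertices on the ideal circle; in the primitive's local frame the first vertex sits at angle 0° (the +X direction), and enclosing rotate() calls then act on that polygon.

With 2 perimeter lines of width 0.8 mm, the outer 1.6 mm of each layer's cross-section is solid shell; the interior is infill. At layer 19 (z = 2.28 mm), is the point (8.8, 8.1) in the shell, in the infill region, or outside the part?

At z = 2.28 mm: the r=8.5 cylinder contributes a regular 16-gon of circumradius 8.5; (rotated 75° about Z; rotation is an isometry so areas/perimeters/island counts are preserved). Overall, the cross-section is a single solid region. Undo the 75° rotation: the query point maps to (10.102, -6.404) in the un-rotated model frame. The nearest boundary edge runs (6.01, -6.01)→(7.85, -3.25); distance from the point to it = 3.62 mm. The point is not inside any of the regions above, so it lies outside the cross-section (3.62 mm from the nearest boundary).

outside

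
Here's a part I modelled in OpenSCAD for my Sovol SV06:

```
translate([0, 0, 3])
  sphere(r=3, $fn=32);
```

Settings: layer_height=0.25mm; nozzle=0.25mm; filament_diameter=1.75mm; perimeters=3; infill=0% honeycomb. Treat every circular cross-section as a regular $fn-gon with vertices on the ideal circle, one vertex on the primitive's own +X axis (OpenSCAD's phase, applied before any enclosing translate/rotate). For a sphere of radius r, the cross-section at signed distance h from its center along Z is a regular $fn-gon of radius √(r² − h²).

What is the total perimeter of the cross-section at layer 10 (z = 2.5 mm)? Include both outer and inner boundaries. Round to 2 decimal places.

18.56 mm

At z = 2.5 mm: the sphere: section is a regular 32-gon, circumradius = √(r²−h²) = √(3²−0.5²) = 2.958 (perimeter = 2·32·2.958·sin(180°/32) = 18.56 mm). Overall, the cross-section is a single solid region. Total boundary length (outer) = 18.56 mm.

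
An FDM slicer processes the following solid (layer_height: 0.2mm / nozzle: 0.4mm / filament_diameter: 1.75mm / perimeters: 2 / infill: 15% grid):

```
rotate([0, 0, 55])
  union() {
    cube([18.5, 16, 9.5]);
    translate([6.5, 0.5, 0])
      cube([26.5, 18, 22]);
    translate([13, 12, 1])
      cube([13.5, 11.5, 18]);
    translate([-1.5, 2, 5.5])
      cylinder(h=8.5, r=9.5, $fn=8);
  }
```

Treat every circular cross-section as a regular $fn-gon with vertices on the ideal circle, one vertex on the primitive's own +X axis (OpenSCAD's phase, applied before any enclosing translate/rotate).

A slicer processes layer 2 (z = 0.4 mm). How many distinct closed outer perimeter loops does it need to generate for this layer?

At z = 0.4 mm: the 18.5×16 cube contributes its full rectangle; the cube at (6.5, 0.5) (footprint 26.5×18) is included at this height; the cube at (13, 12) does not reach this height (z outside [1, 19]); the cylinder at (-1.5, 2) is absent (z outside [5.5, 14]); Combining (union): the regions partially overlap (shared area 186.00 mm²), so overlapping operands fuse into one piece — 1 connected region; (rotated 55° about Z; rotation is an isometry so areas/perimeters/island counts are preserved). The result has 1 disconnected region.

1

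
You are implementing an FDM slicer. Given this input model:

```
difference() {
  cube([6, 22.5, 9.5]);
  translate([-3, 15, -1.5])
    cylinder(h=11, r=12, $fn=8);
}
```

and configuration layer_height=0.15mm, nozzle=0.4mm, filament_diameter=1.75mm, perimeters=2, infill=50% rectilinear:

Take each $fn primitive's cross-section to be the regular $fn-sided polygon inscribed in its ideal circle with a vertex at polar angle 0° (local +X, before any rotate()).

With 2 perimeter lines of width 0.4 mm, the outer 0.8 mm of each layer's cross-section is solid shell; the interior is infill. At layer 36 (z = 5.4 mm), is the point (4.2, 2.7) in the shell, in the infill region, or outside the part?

At z = 5.4 mm: the cube (footprint 6×22.5) is included at this height; the r=12 cylinder at (-3, 15) gives a regular 8-gon of circumradius 12 (constant along its height); Subtracting the remaining from the first: starting from the 6×22.5 cube, the r=12 cylinder at (-3, 15) partially overlaps it — only the 101.81 mm² overlap (of its 407.29 mm²) is removed, clipping the outline — 2 connected regions. Overall, the cross-section has 2 separate islands. The nearest boundary edge runs (6.00, 7.76)→(6.00, 0.00); distance from the point to it = 1.80 mm. (Shell/infill is judged within the island containing the point — the largest one.) The point is inside the cross-section and 1.80 mm from the nearest boundary — more than the 0.8 mm shell width (2 × 0.4), so it's in the infill interior.

infill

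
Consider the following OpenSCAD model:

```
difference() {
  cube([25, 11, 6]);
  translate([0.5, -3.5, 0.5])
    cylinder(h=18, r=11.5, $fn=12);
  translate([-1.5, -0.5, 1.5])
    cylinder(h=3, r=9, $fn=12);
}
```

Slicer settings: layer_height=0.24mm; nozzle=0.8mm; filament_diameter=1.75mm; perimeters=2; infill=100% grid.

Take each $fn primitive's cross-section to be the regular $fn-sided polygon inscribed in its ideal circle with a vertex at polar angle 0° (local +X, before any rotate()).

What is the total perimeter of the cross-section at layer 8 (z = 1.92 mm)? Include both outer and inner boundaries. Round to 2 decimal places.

At z = 1.92 mm: the cube is present — its section is the full 25×11 rectangle (perimeter 72.00 mm); the cylinder at (0.5, -3.5): section is a regular 12-gon, circumradius r=11.5 (perimeter = 2·12·11.500·sin(180°/12) = 71.43 mm); the r=9 cylinder at (-1.5, -0.5) contributes a regular 12-gon of circumradius 9 (perimeter = 2·12·9.000·sin(180°/12) = 55.90 mm); After the difference (first − rest): starting from the 25×11 cube, the r=11.5 cylinder at (0.5, -3.5) partially overlaps it — only the 64.55 mm² overlap (of its 396.75 mm²) is removed, clipping the outline; the r=9 cylinder at (-1.5, -0.5) partially overlaps it — only the 0.05 mm² overlap (of its 243.00 mm²) is removed, clipping the outline — boundary = 67.59 mm. Overall, the cross-section is a single solid region. Total boundary length (outer) = 67.59 mm.

67.59 mm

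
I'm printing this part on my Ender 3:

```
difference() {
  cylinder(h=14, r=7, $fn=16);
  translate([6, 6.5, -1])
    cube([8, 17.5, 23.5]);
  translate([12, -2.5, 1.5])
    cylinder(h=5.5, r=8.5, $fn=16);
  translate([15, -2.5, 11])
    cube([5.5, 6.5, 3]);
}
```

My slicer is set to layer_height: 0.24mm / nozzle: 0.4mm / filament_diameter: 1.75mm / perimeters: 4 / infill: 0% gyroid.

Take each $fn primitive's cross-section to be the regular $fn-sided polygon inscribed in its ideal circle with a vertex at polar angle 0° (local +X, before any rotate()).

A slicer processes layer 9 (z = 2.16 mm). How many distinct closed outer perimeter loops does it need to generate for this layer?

1

At z = 2.16 mm: the cylinder: section is a regular 16-gon, circumradius r=7; the cube at (6, 6.5) (footprint 8×17.5) is included at this height; the r=8.5 cylinder at (12, -2.5) contributes a regular 16-gon of circumradius 8.5; the cube at (15, -2.5) is absent (z outside [11, 14]); Subtracting the remaining from the first: starting from the r=7 cylinder, the 8×17.5 cube at (6, 6.5) misses the remaining region (no effect); the r=8.5 cylinder at (12, -2.5) partially overlaps it — only the 18.88 mm² overlap (of its 221.19 mm²) is removed, clipping the outline — 1 connected region. The result has 1 disconnected region.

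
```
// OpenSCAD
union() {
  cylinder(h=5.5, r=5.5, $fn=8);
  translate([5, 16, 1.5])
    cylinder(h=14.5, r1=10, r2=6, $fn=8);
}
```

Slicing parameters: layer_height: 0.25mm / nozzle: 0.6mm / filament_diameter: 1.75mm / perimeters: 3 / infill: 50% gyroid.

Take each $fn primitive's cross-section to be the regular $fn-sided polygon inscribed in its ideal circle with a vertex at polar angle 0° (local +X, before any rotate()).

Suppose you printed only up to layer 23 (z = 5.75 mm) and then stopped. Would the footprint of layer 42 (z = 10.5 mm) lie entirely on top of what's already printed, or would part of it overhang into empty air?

entirely on top

Compare the two slices. At z = 5.75: the cylinder is not intersected at this z (z outside [0, 5.5]); the cone at (5, 16) (r1=10→r2=6) has section circumradius 8.828 here — a regular 8-gon (area = (8/2)·8.828²·sin(360°/8) = 220.41 mm²); Combining (union): only the cone at (5, 16) is present, so the union is just that shape — area = 220.41 mm². At z = 10.5: the cylinder is absent (z outside [0, 5.5]); the cone at (5, 16) (r1=10→r2=6) has section circumradius 7.517 here — a regular 8-gon (area = (8/2)·7.517²·sin(360°/8) = 159.83 mm²); Merging all regions: only the cone at (5, 16) is present, so the union is just that shape — area = 159.83 mm². Checking containment: the cross-section at z = 10.5 is a subset of the cross-section at z = 5.75.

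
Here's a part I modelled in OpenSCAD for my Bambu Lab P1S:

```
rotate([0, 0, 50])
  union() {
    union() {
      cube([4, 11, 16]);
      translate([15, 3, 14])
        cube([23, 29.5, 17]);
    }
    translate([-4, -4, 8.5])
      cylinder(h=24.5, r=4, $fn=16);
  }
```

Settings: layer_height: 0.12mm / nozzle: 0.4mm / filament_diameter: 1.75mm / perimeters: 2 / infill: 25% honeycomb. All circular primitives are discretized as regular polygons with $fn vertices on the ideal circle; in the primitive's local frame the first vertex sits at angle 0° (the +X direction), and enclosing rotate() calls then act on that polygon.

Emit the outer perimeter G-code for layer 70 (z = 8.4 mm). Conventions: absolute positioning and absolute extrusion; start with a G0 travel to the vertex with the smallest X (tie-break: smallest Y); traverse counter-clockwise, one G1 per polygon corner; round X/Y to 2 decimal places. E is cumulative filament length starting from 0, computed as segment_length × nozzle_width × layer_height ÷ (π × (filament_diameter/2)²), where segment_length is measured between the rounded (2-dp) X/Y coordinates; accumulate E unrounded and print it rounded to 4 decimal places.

G0 X-8.43 Y7.07 Z8.40
G1 X0.00 Y0.00 E0.2196
G1 X2.57 Y3.06 E0.2993
G1 X-5.86 Y10.13 E0.5189
G1 X-8.43 Y7.07 E0.5986

At z = 8.4 mm: the 4×11 cube contributes its full rectangle; the cube at (15, 3) is not intersected at this z (z outside [14, 31]); Merging all regions: only the 4×11 cube is present, so the union is just that shape — 1 connected region; the cylinder at (-4, -4) does not reach this height (z outside [8.5, 33]); Taking the union: only that combined region is present, so the union is just that shape — 1 connected region; (whole slice rotated 50° about Z — lengths, areas and connectivity unchanged). The outline is a single polygon with 4 vertices. Extrusion per mm of travel: 0.4 × 0.12 / (π × 0.875²) = 0.019956. Accumulating E over each segment gives final E = 0.5986.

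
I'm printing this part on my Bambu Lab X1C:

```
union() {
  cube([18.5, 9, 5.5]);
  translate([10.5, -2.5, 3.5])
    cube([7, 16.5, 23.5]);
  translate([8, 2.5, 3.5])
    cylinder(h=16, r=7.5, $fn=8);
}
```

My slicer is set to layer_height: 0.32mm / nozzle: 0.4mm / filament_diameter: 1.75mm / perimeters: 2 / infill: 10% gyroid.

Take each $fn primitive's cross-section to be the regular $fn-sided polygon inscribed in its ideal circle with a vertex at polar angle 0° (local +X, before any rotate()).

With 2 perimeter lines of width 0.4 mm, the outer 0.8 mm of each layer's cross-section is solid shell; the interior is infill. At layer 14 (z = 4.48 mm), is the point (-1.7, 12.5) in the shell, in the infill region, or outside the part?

outside

At z = 4.48 mm: the 18.5×9 cube contributes its full rectangle; the cube at (10.5, -2.5) (footprint 7×16.5) is included at this height; the cylinder at (8, 2.5): section is a regular 8-gon, circumradius r=7.5; Taking the union: the regions partially overlap (shared area 183.66 mm²), so overlapping operands fuse into one piece — 1 connected region. Overall, the cross-section is a single solid region. The nearest boundary edge runs (0.00, 0.00)→(0.00, 9.00); distance from the point to it = 3.89 mm. The point is not inside any of the regions above, so it lies outside the cross-section (3.89 mm from the nearest boundary).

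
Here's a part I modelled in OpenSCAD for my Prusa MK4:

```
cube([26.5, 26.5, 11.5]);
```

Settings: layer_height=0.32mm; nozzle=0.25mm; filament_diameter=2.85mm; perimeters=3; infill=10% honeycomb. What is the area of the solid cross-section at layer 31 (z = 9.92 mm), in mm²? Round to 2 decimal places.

At z = 9.92 mm: the 26.5×26.5 cube contributes its full rectangle (area 702.25 mm²). Overall, the cross-section is a single solid region. Net area = 702.25 mm².

702.25 mm²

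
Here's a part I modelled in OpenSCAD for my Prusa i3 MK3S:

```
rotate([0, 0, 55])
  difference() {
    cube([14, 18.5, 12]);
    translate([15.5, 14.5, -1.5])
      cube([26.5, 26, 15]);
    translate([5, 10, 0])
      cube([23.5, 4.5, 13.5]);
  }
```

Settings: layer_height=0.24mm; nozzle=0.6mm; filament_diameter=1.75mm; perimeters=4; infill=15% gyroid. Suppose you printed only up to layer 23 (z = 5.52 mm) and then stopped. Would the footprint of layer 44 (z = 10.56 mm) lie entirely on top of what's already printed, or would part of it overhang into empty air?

Compare the two slices. At z = 5.52: the cube is present — its section is the full 14×18.5 rectangle (area 259.00 mm²); the 26.5×26 cube at (15.5, 14.5) contributes its full rectangle (area 689.00 mm²); the cube at (5, 10) is present — its section is the full 23.5×4.5 rectangle (area 105.75 mm²); Taking the first minus the rest: starting from the 14×18.5 cube (259.00 mm²), the 26.5×26 cube at (15.5, 14.5) misses the remaining region (no effect); the 23.5×4.5 cube at (5, 10) partially overlaps it — only the 40.50 mm² overlap (of its 105.75 mm²) is removed, clipping the outline — area = 218.50 mm²; (whole slice rotated 55° about Z — lengths, areas and connectivity unchanged). At z = 10.56: the 14×18.5 cube contributes its full rectangle (area 259.00 mm²); the cube at (15.5, 14.5) (footprint 26.5×26) is included at this height (area 689.00 mm²); the cube at (5, 10) is present — its section is the full 23.5×4.5 rectangle (area 105.75 mm²); After the difference (first − rest): starting from the 14×18.5 cube (259.00 mm²), the 26.5×26 cube at (15.5, 14.5) misses the remaining region (no effect); the 23.5×4.5 cube at (5, 10) partially overlaps it — only the 40.50 mm² overlap (of its 105.75 mm²) is removed, clipping the outline — area = 218.50 mm²; (whole slice rotated 55° about Z — lengths, areas and connectivity unchanged). Checking containment: the cross-section at z = 10.56 is a subset of the cross-section at z = 5.52.

entirely on top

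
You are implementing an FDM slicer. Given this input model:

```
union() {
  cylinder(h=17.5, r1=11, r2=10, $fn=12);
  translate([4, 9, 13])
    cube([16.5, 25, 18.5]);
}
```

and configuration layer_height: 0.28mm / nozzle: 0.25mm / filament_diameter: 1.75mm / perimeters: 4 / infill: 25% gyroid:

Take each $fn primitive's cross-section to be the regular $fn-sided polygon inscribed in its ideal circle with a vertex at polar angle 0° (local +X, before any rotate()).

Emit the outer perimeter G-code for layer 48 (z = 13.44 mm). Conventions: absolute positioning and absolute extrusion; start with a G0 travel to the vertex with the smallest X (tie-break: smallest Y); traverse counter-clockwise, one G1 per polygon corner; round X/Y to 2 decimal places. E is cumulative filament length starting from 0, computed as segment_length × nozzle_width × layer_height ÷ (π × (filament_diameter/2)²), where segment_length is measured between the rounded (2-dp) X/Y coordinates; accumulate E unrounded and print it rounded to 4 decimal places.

G0 X-10.23 Y0.00 Z13.44
G1 X-8.86 Y-5.12 E0.1542
G1 X-5.12 Y-8.86 E0.3082
G1 X0.00 Y-10.23 E0.4624
G1 X5.12 Y-8.86 E0.6167
G1 X8.86 Y-5.12 E0.7706
G1 X10.23 Y0.00 E0.9248
G1 X8.86 Y5.12 E1.0791
G1 X5.12 Y8.86 E1.2330
G1 X4.60 Y9.00 E1.2487
G1 X20.50 Y9.00 E1.7114
G1 X20.50 Y34.00 E2.4390
G1 X4.00 Y34.00 E2.9192
G1 X4.00 Y9.16 E3.6421
G1 X0.00 Y10.23 E3.7626
G1 X-5.12 Y8.86 E3.9168
G1 X-8.86 Y5.12 E4.0708
G1 X-10.23 Y0.00 E4.2250

At z = 13.44 mm: the cone (r1=11→r2=10) has section circumradius 10.232 here — a regular 12-gon; the cube at (4, 9) is present — its section is the full 16.5×25 rectangle; Taking the union: the regions partially overlap (shared area 0.05 mm²), so overlapping operands fuse into one piece — 1 connected region. The outline is a single polygon with 17 vertices. Extrusion per mm of travel: 0.25 × 0.28 / (π × 0.875²) = 0.029103. Accumulating E over each segment gives final E = 4.2250.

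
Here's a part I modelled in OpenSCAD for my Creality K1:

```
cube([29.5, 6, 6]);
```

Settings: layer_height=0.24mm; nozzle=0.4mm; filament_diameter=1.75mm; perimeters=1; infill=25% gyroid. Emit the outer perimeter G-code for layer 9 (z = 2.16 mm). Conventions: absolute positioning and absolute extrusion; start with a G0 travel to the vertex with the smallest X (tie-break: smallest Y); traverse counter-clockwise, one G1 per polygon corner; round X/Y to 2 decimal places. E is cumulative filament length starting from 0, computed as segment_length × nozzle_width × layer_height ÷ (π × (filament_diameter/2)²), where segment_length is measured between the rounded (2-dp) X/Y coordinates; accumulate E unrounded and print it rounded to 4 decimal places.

At z = 2.16 mm: the cube is present — its section is the full 29.5×6 rectangle. The outline is a single polygon with 4 vertices. Extrusion per mm of travel: 0.4 × 0.24 / (π × 0.875²) = 0.039912. Accumulating E over each segment gives final E = 2.8338.

G0 X0.00 Y0.00 Z2.16
G1 X29.50 Y0.00 E1.1774
G1 X29.50 Y6.00 E1.4169
G1 X0.00 Y6.00 E2.5943
G1 X0.00 Y0.00 E2.8338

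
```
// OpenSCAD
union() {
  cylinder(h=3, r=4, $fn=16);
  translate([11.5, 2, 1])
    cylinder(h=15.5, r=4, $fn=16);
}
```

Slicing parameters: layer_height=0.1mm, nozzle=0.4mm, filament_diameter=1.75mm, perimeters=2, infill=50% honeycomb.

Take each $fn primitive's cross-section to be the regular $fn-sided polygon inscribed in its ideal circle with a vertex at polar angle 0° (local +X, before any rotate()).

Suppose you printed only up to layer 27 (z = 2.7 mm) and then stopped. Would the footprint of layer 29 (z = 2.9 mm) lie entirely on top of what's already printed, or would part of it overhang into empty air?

Compare the two slices. At z = 2.7: the cylinder: section is a regular 16-gon, circumradius r=4 (area = (16/2)·4.000²·sin(360°/16) = 48.98 mm²); the r=4 cylinder at (11.5, 2) contributes a regular 16-gon of circumradius 4 (area = (16/2)·4.000²·sin(360°/16) = 48.98 mm²); Combining (union): the 2 present regions are separate (no shared area or edge), so areas and boundary lengths simply add and each stays a separate island — area = 97.97 mm². At z = 2.9: the r=4 cylinder gives a regular 16-gon of circumradius 4 (constant along its height) (area = (16/2)·4.000²·sin(360°/16) = 48.98 mm²); the r=4 cylinder at (11.5, 2) gives a regular 16-gon of circumradius 4 (constant along its height) (area = (16/2)·4.000²·sin(360°/16) = 48.98 mm²); Merging all regions: the 2 present regions are separate (no shared area or edge), so areas and boundary lengths simply add and each stays a separate island — area = 97.97 mm². Checking containment: the cross-section at z = 2.9 is a subset of the cross-section at z = 2.7.

entirely on top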